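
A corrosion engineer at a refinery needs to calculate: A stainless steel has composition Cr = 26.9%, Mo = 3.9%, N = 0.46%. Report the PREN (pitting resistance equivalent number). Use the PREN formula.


Apply the PREN formula: PREN = Cr + 3.3*Mo + 16*N
PREN = 26.9 + 3.3*3.9 + 16*0.46
PREN = 26.9 + 12.87 + 7.36 = 47.13

47.13


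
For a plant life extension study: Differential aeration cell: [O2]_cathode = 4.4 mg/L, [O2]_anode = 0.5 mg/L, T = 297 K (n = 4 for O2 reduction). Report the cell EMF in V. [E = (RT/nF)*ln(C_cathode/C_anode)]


Apply the Nernst concentration-cell relation: E = (RT/nF)*ln(C_cathode/C_anode)
RT/nF = 8.314*297/(4*96485) = 0.00639804 V
ln(4.4/0.5) = 2.17475
E = 0.00639804 * 2.17475 = 0.01391 V

0.01391 V


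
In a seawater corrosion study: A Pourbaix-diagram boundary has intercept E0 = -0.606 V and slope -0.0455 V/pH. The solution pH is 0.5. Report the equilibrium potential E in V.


Apply the Pourbaix line equation: E = E0 + slope*pH
E = -0.606 + (-0.0455)*0.5 = -0.606 + (-0.02275) = -0.62875 V
Rounded to 3 decimal places: E = -0.629 V

-0.629 V


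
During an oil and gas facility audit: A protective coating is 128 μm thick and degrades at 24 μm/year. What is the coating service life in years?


Service life = thickness / degradation rate
Life = 128 / 24 = 5.3 years

5.3 years


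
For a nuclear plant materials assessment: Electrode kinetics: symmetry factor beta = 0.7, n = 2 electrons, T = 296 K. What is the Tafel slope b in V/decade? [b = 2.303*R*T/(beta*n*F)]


Apply the Tafel slope relation: b = 2.303*R*T/(beta*n*F)
Numerator: 2.303 * 8.314 * 296 = 5667.55
Denominator: 0.7 * 2 * 96485 = 135079.0
b = 5667.55 / 135079.0 = 0.042 V/decade

0.042 V/decade


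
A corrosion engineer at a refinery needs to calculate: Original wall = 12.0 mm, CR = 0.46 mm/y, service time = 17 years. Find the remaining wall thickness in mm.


Remaining wall = original − CR × time
t = 12.0 − 0.46*17 = 12.0 − 7.82 = 4.18 mm

4.18 mm


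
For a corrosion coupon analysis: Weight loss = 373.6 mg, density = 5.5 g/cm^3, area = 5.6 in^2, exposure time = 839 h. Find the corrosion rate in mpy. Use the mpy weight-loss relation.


Apply the mpy weight-loss relation: CR = 534 * W / (D * A * T)
Numerator: 534 * 373.6 = 199502.4
Denominator: 5.5 * 5.6 * 839 = 25841.2
CR = 199502.4 / 25841.2 = 7.7203 mpy

7.7203 mpy


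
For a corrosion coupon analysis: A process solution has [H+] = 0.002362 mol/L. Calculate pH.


pH = −log10[H+]
pH = −log10(0.002362) = 2.63

2.63


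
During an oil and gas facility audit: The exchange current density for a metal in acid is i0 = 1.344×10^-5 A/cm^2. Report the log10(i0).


i0 = 1.344×10^-5 A/cm^2
log10(i0) = -4.872

-4.872


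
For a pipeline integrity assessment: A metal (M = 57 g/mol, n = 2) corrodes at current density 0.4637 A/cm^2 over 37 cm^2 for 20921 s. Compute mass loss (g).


Apply Faraday's law: m = i*A*t*M / (n*F)
Total charge passed Q = i*A*t = 0.4637*37*20921 = 358939.5049 C
m = Q*M/(n*F) = 358939.5049*57/(2*96485) = 106.02452 g

106.02452 g


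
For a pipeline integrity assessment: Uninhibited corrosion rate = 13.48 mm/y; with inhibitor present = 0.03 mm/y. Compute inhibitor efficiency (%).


Apply the inhibitor-efficiency definition: IE = (CR_blank − CR_inh)/CR_blank × 100
IE = (13.48 − 0.03) / 13.48 × 100
IE = 13.45 / 13.48 × 100 = 99.8 %

99.8 %


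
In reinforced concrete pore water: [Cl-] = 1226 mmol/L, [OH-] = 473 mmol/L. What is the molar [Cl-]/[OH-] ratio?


Threshold parameter = [Cl-] / [OH-] (molar basis; both in mmol/L, so units cancel)
Ratio = 1226 / 473 = 2.59

2.59


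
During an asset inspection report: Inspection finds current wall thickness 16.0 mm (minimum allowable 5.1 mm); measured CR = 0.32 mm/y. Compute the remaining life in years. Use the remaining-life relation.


Apply the remaining-life relation: RL = (t_current − t_min) / CR
RL = (16.0 − 5.1) / 0.32 = 10.9 / 0.32 = 34.1 years

34.1 years


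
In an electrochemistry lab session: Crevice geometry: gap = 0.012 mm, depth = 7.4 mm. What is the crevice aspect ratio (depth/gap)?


Aspect ratio = depth / gap
Ratio = 7.4 / 0.012 = 616.7

616.7


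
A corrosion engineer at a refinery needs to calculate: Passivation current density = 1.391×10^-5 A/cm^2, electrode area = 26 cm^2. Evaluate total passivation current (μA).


I = i_pass * A, then convert A → μA (×10^6)
I = 1.391×10^-5 * 26 * 10^6 = 361.66 μA

361.66 μA


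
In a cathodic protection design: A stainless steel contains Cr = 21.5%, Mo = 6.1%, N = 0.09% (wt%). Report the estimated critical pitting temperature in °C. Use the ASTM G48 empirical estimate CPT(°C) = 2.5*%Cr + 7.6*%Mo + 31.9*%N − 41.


Apply the ASTM G48 empirical CPT estimate: CPT(°C) = 2.5*%Cr + 7.6*%Mo + 31.9*%N − 41
2.5*21.5 = 53.75; 7.6*6.1 = 46.36; 31.9*0.09 = 2.871
CPT = 53.75 + 46.36 + 2.871 − 41 = 61.981 °C
Rounded to 0.1 °C: CPT ≈ 62.0 °C

62.0 °C


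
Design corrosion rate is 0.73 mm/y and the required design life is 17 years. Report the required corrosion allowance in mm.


Corrosion allowance = CR × design life
CA = 0.73 * 17 = 12.41 mm

12.41 mm


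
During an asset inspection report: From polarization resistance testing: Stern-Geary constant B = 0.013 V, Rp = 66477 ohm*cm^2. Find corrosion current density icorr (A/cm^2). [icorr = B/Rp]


Apply the Stern-Geary relation: icorr = B / Rp
icorr = 0.013 / 66477 = 1.956×10^-7 A/cm^2

1.956×10^-7 A/cm^2


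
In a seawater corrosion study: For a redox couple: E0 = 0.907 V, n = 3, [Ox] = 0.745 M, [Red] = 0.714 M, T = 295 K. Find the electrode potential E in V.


Apply the Nernst equation: E = E0 + (RT/nF)*ln([Ox]/[Red])
Step 1: RT/nF = 8.314*295/(3*96485) = 0.00847327 V
Step 2: [Ox]/[Red] = 0.745/0.714 = 1.043417
Step 3: ln(1.043417) = 0.042501
Step 4: correction = 0.00847327 * 0.042501 = 0.0004 V
E = 0.907 + 0.0004 = 0.9074 V

0.9074 V


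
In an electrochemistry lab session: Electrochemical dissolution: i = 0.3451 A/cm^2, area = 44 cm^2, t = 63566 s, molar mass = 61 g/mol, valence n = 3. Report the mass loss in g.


Apply Faraday's law: m = i*A*t*M / (n*F)
Total charge passed Q = i*A*t = 0.3451*44*63566 = 965211.5704 C
m = Q*M/(n*F) = 965211.5704*61/(3*96485) = 203.41 g

203.41 g


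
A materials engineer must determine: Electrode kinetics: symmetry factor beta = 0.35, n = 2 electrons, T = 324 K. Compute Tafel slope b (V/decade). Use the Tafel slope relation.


Apply the Tafel slope relation: b = 2.303*R*T/(beta*n*F)
Numerator: 2.303 * 8.314 * 324 = 6203.67
Denominator: 0.35 * 2 * 96485 = 67539.5
b = 6203.67 / 67539.5 = 0.0919 V/decade

0.0919 V/decade


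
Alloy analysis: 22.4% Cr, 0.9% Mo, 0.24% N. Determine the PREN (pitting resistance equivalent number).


Apply the PREN formula: PREN = Cr + 3.3*Mo + 16*N
PREN = 22.4 + 3.3*0.9 + 16*0.24
PREN = 22.4 + 2.97 + 3.84 = 29.21

29.21


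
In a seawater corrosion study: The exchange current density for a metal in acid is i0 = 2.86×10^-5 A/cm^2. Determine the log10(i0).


i0 = 2.86×10^-5 A/cm^2
log10(i0) = -4.544

-4.544


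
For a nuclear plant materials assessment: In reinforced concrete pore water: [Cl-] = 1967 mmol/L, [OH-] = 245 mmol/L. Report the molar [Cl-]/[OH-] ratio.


Threshold parameter = [Cl-] / [OH-] (molar basis; both in mmol/L, so units cancel)
Ratio = 1967 / 245 = 8.03

8.03


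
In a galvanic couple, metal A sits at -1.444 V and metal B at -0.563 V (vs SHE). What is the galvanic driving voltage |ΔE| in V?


Driving voltage is the absolute potential difference.
|ΔE| = |-1.444 − (-0.563)| = 0.881 V

0.881 V


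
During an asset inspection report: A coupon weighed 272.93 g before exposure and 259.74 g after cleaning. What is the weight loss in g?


Weight loss = initial − final
WL = 272.93 − 259.74 = 13.19 g

13.19 g


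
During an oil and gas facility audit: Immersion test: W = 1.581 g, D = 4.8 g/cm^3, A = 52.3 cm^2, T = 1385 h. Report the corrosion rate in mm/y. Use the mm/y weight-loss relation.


Apply the mm/y weight-loss relation: CR = 87600 * W / (D * A * T)
Numerator: 87600 * 1.581 = 138495.6
Denominator: 4.8 * 52.3 * 1385 = 347690.4
CR = 138495.6 / 347690.4 = 0.39833 mm/y

0.39833 mm/y


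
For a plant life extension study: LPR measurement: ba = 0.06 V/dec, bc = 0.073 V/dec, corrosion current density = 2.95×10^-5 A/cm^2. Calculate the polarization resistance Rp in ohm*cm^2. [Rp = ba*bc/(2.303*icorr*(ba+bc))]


Apply the Stern-Geary equation: Rp = ba*bc / (2.303*icorr*(ba+bc))
ba*bc = 0.06*0.073 = 0.00438
ba+bc = 0.133; 2.303*icorr*(ba+bc) = 2.303*2.95×10^-5*0.133 = 9.0358205×10^-6
Rp = 0.00438 / 9.0358205×10^-6 = 484.7 ohm*cm^2

484.7 ohm*cm^2


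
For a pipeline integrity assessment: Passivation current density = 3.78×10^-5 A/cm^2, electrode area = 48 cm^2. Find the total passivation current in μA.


I = i_pass * A, then convert A → μA (×10^6)
I = 3.78×10^-5 * 48 * 10^6 = 1814.4 μA

1814.4 μA


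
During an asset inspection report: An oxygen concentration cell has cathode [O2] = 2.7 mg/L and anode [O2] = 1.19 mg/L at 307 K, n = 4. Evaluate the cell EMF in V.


Apply the Nernst concentration-cell relation: E = (RT/nF)*ln(C_cathode/C_anode)
RT/nF = 8.314*307/(4*96485) = 0.00661346 V
ln(2.7/1.19) = 0.8193
E = 0.00661346 * 0.8193 = 0.00542 V

0.00542 V


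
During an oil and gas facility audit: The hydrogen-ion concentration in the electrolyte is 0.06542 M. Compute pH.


pH = −log10[H+]
pH = −log10(0.06542) = 1.18

1.18


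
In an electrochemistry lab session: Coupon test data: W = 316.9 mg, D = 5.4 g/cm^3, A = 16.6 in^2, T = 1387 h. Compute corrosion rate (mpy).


Apply the mpy weight-loss relation: CR = 534 * W / (D * A * T)
Numerator: 534 * 316.9 = 169224.6
Denominator: 5.4 * 16.6 * 1387 = 124330.68
CR = 169224.6 / 124330.68 = 1.36108 mpy

1.36108 mpy


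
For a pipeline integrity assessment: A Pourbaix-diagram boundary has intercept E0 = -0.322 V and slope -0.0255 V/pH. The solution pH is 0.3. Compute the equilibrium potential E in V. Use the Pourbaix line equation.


Apply the Pourbaix line equation: E = E0 + slope*pH
E = -0.322 + (-0.0255)*0.3 = -0.322 + (-0.00765) = -0.32965 V
Rounded to 4 decimal places: E = -0.3297 V

-0.3297 V


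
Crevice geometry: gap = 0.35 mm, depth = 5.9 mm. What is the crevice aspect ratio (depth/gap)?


Aspect ratio = depth / gap
Ratio = 5.9 / 0.35 = 16.9

16.9


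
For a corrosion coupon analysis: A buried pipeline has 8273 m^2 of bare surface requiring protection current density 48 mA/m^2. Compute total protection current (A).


I = area * current density, then convert mA → A (÷1000)
I = 8273 * 48 / 1000 = 397.1 A

397.1 A


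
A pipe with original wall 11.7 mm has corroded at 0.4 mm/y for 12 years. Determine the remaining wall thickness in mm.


Remaining wall = original − CR × time
t = 11.7 − 0.4*12 = 11.7 − 4.8 = 6.9 mm

6.9 mm


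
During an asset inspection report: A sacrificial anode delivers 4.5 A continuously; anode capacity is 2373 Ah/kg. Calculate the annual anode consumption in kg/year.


Annual consumption = current * hours per year / capacity
Rate = 4.5 * 8760 / 2373 = 16.6 kg/year

16.6 kg/year


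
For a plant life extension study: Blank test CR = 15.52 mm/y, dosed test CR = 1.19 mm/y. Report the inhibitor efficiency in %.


Apply the inhibitor-efficiency definition: IE = (CR_blank − CR_inh)/CR_blank × 100
IE = (15.52 − 1.19) / 15.52 × 100
IE = 14.33 / 15.52 × 100 = 92.3 %

92.3 %


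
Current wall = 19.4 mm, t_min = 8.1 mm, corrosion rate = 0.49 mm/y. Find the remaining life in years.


Apply the remaining-life relation: RL = (t_current − t_min) / CR
RL = (19.4 − 8.1) / 0.49 = 11.3 / 0.49 = 23.1 years

23.1 years


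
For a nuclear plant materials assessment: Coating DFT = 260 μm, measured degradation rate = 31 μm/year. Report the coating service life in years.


Service life = thickness / degradation rate
Life = 260 / 31 = 8.4 years

8.4 years


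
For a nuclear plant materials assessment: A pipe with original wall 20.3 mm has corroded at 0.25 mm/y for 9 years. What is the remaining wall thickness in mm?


Remaining wall = original − CR × time
t = 20.3 − 0.25*9 = 20.3 − 2.25 = 18.05 mm

18.05 mm


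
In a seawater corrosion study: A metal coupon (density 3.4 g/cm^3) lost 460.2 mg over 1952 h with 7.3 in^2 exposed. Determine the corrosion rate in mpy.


Apply the mpy weight-loss relation: CR = 534 * W / (D * A * T)
Numerator: 534 * 460.2 = 245746.8
Denominator: 3.4 * 7.3 * 1952 = 48448.64
CR = 245746.8 / 48448.64 = 5.072 mpy

5.072 mpy


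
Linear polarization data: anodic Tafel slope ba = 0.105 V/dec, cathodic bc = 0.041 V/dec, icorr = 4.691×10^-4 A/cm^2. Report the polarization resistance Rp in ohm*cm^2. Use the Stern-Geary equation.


Apply the Stern-Geary equation: Rp = ba*bc / (2.303*icorr*(ba+bc))
ba*bc = 0.105*0.041 = 0.004305
ba+bc = 0.146; 2.303*icorr*(ba+bc) = 2.303*4.691×10^-4*0.146 = 1.5772925×10^-4
Rp = 0.004305 / 1.5772925×10^-4 = 27.3 ohm*cm^2

27.3 ohm*cm^2


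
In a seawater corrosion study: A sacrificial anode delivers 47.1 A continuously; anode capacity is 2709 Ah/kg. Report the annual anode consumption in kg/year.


Annual consumption = current * hours per year / capacity
Rate = 47.1 * 8760 / 2709 = 152.3 kg/year

152.3 kg/year


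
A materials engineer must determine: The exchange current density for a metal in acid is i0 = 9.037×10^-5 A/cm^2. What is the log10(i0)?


i0 = 9.037×10^-5 A/cm^2
log10(i0) = -4.044

-4.044


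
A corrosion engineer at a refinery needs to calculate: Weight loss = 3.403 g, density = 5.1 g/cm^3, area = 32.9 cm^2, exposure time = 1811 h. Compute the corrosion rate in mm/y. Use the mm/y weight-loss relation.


Apply the mm/y weight-loss relation: CR = 87600 * W / (D * A * T)
Numerator: 87600 * 3.403 = 298102.8
Denominator: 5.1 * 32.9 * 1811 = 303867.69
CR = 298102.8 / 303867.69 = 0.98103 mm/y

0.98103 mm/y


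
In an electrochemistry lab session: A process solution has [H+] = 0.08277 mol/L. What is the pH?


pH = −log10[H+]
pH = −log10(0.08277) = 1.08

1.08


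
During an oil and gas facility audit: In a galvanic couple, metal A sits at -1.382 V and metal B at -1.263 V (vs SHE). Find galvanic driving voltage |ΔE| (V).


Driving voltage is the absolute potential difference.
|ΔE| = |-1.382 − (-1.263)| = 0.119 V

0.119 V


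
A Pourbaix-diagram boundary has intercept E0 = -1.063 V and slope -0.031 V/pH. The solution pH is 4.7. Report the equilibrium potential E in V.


Apply the Pourbaix line equation: E = E0 + slope*pH
E = -1.063 + (-0.031)*4.7 = -1.063 + (-0.1457) = -1.2087 V
Rounded to 3 decimal places: E = -1.209 V

-1.209 V


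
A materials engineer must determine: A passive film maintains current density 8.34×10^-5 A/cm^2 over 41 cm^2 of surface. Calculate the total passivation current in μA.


I = i_pass * A, then convert A → μA (×10^6)
I = 8.34×10^-5 * 41 * 10^6 = 3419.4 μA

3419.4 μA


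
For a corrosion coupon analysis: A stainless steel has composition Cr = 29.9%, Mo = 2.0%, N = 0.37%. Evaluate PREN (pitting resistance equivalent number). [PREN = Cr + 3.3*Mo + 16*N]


Apply the PREN formula: PREN = Cr + 3.3*Mo + 16*N
PREN = 29.9 + 3.3*2.0 + 16*0.37
PREN = 29.9 + 6.6 + 5.92 = 42.42

42.42


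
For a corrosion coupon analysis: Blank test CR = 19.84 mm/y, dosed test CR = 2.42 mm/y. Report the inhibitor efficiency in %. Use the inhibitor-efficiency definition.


Apply the inhibitor-efficiency definition: IE = (CR_blank − CR_inh)/CR_blank × 100
IE = (19.84 − 2.42) / 19.84 × 100
IE = 17.42 / 19.84 × 100 = 87.8 %

87.8 %


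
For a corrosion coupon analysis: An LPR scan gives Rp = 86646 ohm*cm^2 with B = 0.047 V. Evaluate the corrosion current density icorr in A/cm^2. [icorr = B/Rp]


Apply the Stern-Geary relation: icorr = B / Rp
icorr = 0.047 / 86646 = 5.424×10^-7 A/cm^2

5.424×10^-7 A/cm^2


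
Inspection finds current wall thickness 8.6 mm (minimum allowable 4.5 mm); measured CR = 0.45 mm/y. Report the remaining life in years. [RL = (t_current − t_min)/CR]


Apply the remaining-life relation: RL = (t_current − t_min) / CR
RL = (8.6 − 4.5) / 0.45 = 4.1 / 0.45 = 9.1 years

9.1 years


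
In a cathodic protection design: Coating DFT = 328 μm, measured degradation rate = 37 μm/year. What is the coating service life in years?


Service life = thickness / degradation rate
Life = 328 / 37 = 8.9 years

8.9 years


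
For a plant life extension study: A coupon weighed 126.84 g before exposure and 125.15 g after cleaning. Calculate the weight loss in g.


Weight loss = initial − final
WL = 126.84 − 125.15 = 1.69 g

1.69 g


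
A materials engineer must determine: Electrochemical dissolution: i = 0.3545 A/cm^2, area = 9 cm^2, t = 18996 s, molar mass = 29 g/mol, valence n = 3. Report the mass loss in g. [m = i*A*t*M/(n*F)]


Apply Faraday's law: m = i*A*t*M / (n*F)
Total charge passed Q = i*A*t = 0.3545*9*18996 = 60606.738 C
m = Q*M/(n*F) = 60606.738*29/(3*96485) = 6.07209 g

6.07209 g


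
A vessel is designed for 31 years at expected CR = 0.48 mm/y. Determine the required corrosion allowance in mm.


Corrosion allowance = CR × design life
CA = 0.48 * 31 = 14.88 mm

14.88 mm


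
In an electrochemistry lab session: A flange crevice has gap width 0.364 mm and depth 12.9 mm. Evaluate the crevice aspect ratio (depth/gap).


Aspect ratio = depth / gap
Ratio = 12.9 / 0.364 = 35.4

35.4


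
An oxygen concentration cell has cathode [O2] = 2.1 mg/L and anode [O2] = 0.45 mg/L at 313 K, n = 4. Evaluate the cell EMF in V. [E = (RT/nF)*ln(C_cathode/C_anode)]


Apply the Nernst concentration-cell relation: E = (RT/nF)*ln(C_cathode/C_anode)
RT/nF = 8.314*313/(4*96485) = 0.00674271 V
ln(2.1/0.45) = 1.54045
E = 0.00674271 * 1.54045 = 0.01039 V

0.01039 V


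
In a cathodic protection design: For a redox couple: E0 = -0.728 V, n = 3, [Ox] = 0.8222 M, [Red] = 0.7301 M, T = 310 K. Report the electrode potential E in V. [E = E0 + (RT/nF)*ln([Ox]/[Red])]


Apply the Nernst equation: E = E0 + (RT/nF)*ln([Ox]/[Red])
Step 1: RT/nF = 8.314*310/(3*96485) = 0.00890411 V
Step 2: [Ox]/[Red] = 0.8222/0.7301 = 1.126147
Step 3: ln(1.126147) = 0.118802
Step 4: correction = 0.00890411 * 0.118802 = 0.0011 V
E = -0.728 + 0.0011 = -0.7269 V

-0.7269 V


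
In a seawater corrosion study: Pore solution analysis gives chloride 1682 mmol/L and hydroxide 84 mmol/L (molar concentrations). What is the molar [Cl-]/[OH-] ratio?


Threshold parameter = [Cl-] / [OH-] (molar basis; both in mmol/L, so units cancel)
Ratio = 1682 / 84 = 20.02

20.02


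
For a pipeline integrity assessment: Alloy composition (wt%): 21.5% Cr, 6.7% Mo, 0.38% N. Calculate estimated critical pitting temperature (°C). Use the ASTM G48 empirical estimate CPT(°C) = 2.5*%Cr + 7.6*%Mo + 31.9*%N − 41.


Apply the ASTM G48 empirical CPT estimate: CPT(°C) = 2.5*%Cr + 7.6*%Mo + 31.9*%N − 41
2.5*21.5 = 53.75; 7.6*6.7 = 50.92; 31.9*0.38 = 12.122
CPT = 53.75 + 50.92 + 12.122 − 41 = 75.792 °C
Rounded to 0.1 °C: CPT ≈ 75.8 °C

75.8 °C


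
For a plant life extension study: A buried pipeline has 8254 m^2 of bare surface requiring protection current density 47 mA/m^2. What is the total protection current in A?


I = area * current density, then convert mA → A (÷1000)
I = 8254 * 47 / 1000 = 387.94 A

387.94 A


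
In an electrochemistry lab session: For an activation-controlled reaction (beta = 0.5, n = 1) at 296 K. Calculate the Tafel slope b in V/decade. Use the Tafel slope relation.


Apply the Tafel slope relation: b = 2.303*R*T/(beta*n*F)
Numerator: 2.303 * 8.314 * 296 = 5667.55
Denominator: 0.5 * 1 * 96485 = 48242.5
b = 5667.55 / 48242.5 = 0.117 V/decade

0.117 V/decade


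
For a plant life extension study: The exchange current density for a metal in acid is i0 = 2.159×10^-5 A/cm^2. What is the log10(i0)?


i0 = 2.159×10^-5 A/cm^2
log10(i0) = -4.666

-4.666


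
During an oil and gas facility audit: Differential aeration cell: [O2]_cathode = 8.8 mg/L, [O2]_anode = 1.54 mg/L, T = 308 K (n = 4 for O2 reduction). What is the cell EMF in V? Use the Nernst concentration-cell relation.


Apply the Nernst concentration-cell relation: E = (RT/nF)*ln(C_cathode/C_anode)
RT/nF = 8.314*308/(4*96485) = 0.006635 V
ln(8.8/1.54) = 1.74297
E = 0.006635 * 1.74297 = 0.01156 V

0.01156 V


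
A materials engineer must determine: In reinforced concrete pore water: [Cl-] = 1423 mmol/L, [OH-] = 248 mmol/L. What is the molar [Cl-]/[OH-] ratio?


Threshold parameter = [Cl-] / [OH-] (molar basis; both in mmol/L, so units cancel)
Ratio = 1423 / 248 = 5.74

5.74


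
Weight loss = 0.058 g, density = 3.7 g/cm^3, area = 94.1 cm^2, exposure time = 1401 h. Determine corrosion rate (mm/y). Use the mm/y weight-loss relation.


Apply the mm/y weight-loss relation: CR = 87600 * W / (D * A * T)
Numerator: 87600 * 0.058 = 5080.8
Denominator: 3.7 * 94.1 * 1401 = 487786.17
CR = 5080.8 / 487786.17 = 0.010416 mm/y

0.010416 mm/y


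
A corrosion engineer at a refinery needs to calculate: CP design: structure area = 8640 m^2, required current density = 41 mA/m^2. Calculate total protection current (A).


I = area * current density, then convert mA → A (÷1000)
I = 8640 * 41 / 1000 = 354.24 A

354.24 A


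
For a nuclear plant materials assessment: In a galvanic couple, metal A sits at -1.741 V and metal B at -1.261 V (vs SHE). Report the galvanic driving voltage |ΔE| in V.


Driving voltage is the absolute potential difference.
|ΔE| = |-1.741 − (-1.261)| = 0.48 V

0.48 V


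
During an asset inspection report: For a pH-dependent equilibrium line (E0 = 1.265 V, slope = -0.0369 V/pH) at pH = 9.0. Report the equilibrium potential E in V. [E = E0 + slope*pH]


Apply the Pourbaix line equation: E = E0 + slope*pH
E = 1.265 + (-0.0369)*9.0 = 1.265 + (-0.3321) = 0.9329 V
Rounded to 3 decimal places: E = 0.933 V

0.933 V


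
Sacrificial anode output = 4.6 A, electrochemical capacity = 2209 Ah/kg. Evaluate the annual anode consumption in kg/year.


Annual consumption = current * hours per year / capacity
Rate = 4.6 * 8760 / 2209 = 18.2 kg/year

18.2 kg/year


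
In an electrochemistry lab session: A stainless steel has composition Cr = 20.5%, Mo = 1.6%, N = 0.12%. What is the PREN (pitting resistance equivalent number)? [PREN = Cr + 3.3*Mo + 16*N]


Apply the PREN formula: PREN = Cr + 3.3*Mo + 16*N
PREN = 20.5 + 3.3*1.6 + 16*0.12
PREN = 20.5 + 5.28 + 1.92 = 27.7

27.7


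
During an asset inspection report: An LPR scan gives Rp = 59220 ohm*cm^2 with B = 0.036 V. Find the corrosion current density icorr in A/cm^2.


Apply the Stern-Geary relation: icorr = B / Rp
icorr = 0.036 / 59220 = 6.079×10^-7 A/cm^2

6.079×10^-7 A/cm^2


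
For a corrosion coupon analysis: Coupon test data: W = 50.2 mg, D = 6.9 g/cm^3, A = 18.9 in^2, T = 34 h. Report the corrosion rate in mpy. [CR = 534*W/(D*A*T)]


Apply the mpy weight-loss relation: CR = 534 * W / (D * A * T)
Numerator: 534 * 50.2 = 26806.8
Denominator: 6.9 * 18.9 * 34 = 4433.94
CR = 26806.8 / 4433.94 = 6.0458 mpy

6.0458 mpy


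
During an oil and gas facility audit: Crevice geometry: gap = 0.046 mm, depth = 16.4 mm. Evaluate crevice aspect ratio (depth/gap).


Aspect ratio = depth / gap
Ratio = 16.4 / 0.046 = 356.5

356.5


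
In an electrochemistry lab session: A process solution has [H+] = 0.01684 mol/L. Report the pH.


pH = −log10[H+]
pH = −log10(0.01684) = 1.77

1.77


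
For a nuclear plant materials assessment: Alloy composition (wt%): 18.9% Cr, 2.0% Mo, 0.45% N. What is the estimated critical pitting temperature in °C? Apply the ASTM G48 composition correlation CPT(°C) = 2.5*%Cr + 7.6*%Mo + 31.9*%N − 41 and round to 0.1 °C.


Apply the ASTM G48 empirical CPT estimate: CPT(°C) = 2.5*%Cr + 7.6*%Mo + 31.9*%N − 41
2.5*18.9 = 47.25; 7.6*2.0 = 15.2; 31.9*0.45 = 14.355
CPT = 47.25 + 15.2 + 14.355 − 41 = 35.805 °C
Rounded to 0.1 °C: CPT ≈ 35.8 °C

35.8 °C


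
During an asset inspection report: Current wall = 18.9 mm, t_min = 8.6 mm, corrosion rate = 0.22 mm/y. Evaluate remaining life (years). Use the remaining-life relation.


Apply the remaining-life relation: RL = (t_current − t_min) / CR
RL = (18.9 − 8.6) / 0.22 = 10.3 / 0.22 = 46.8 years

46.8 years


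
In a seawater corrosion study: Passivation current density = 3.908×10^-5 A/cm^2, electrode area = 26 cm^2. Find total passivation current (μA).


I = i_pass * A, then convert A → μA (×10^6)
I = 3.908×10^-5 * 26 * 10^6 = 1016.08 μA

1016.08 μA


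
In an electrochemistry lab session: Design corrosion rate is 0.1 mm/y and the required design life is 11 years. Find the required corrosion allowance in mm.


Corrosion allowance = CR × design life
CA = 0.1 * 11 = 1.1 mm

1.1 mm


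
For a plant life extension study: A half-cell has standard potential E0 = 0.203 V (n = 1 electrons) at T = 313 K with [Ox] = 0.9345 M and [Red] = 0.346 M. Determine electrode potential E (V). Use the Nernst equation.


Apply the Nernst equation: E = E0 + (RT/nF)*ln([Ox]/[Red])
Step 1: RT/nF = 8.314*313/(1*96485) = 0.02697085 V
Step 2: [Ox]/[Red] = 0.9345/0.346 = 2.700867
Step 3: ln(2.700867) = 0.993573
Step 4: correction = 0.02697085 * 0.993573 = 0.027 V
E = 0.203 + 0.027 = 0.23 V

0.23 V


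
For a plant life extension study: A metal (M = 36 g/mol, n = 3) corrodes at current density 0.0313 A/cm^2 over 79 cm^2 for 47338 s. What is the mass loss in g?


Apply Faraday's law: m = i*A*t*M / (n*F)
Total charge passed Q = i*A*t = 0.0313*79*47338 = 117052.6726 C
m = Q*M/(n*F) = 117052.6726*36/(3*96485) = 14.558 g

14.558 g


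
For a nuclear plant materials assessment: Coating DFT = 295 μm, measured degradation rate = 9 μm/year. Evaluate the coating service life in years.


Service life = thickness / degradation rate
Life = 295 / 9 = 32.8 years

32.8 years


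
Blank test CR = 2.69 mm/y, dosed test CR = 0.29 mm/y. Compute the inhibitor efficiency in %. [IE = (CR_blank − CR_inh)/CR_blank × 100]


Apply the inhibitor-efficiency definition: IE = (CR_blank − CR_inh)/CR_blank × 100
IE = (2.69 − 0.29) / 2.69 × 100
IE = 2.4 / 2.69 × 100 = 89.2 %

89.2 %


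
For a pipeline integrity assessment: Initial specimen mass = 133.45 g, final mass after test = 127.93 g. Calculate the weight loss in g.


Weight loss = initial − final
WL = 133.45 − 127.93 = 5.52 g

5.52 g


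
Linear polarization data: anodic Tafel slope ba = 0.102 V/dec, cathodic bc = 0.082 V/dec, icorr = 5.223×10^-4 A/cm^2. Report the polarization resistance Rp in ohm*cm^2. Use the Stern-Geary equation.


Apply the Stern-Geary equation: Rp = ba*bc / (2.303*icorr*(ba+bc))
ba*bc = 0.102*0.082 = 0.008364
ba+bc = 0.184; 2.303*icorr*(ba+bc) = 2.303*5.223×10^-4*0.184 = 2.2132567×10^-4
Rp = 0.008364 / 2.2132567×10^-4 = 37.79 ohm*cm^2

37.79 ohm*cm^2


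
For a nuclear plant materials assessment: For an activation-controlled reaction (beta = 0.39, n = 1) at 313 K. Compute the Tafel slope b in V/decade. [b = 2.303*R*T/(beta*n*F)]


Apply the Tafel slope relation: b = 2.303*R*T/(beta*n*F)
Numerator: 2.303 * 8.314 * 313 = 5993.06
Denominator: 0.39 * 1 * 96485 = 37629.15
b = 5993.06 / 37629.15 = 0.1593 V/decade

0.1593 V/decade


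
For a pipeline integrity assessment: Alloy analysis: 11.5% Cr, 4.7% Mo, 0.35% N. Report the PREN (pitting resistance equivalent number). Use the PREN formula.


Apply the PREN formula: PREN = Cr + 3.3*Mo + 16*N
PREN = 11.5 + 3.3*4.7 + 16*0.35
PREN = 11.5 + 15.51 + 5.6 = 32.61

32.61


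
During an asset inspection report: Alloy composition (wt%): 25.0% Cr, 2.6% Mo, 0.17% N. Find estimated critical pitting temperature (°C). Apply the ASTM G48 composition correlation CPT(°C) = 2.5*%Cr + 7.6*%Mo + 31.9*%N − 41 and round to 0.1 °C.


Apply the ASTM G48 empirical CPT estimate: CPT(°C) = 2.5*%Cr + 7.6*%Mo + 31.9*%N − 41
2.5*25.0 = 62.5; 7.6*2.6 = 19.76; 31.9*0.17 = 5.423
CPT = 62.5 + 19.76 + 5.423 − 41 = 46.683 °C
Rounded to 0.1 °C: CPT ≈ 46.7 °C

46.7 °C


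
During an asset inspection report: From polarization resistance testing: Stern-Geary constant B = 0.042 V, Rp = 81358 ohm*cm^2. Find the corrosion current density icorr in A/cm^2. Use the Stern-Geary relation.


Apply the Stern-Geary relation: icorr = B / Rp
icorr = 0.042 / 81358 = 5.162×10^-7 A/cm^2

5.162×10^-7 A/cm^2


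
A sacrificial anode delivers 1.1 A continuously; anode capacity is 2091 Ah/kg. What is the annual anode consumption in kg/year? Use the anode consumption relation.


Annual consumption = current * hours per year / capacity
Rate = 1.1 * 8760 / 2091 = 4.6 kg/year

4.6 kg/year


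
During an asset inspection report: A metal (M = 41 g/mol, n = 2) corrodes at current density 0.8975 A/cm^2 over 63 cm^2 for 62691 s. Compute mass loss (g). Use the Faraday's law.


Apply Faraday's law: m = i*A*t*M / (n*F)
Total charge passed Q = i*A*t = 0.8975*63*62691 = 3544705.8675 C
m = Q*M/(n*F) = 3544705.8675*41/(2*96485) = 753.13749 g

753.13749 g


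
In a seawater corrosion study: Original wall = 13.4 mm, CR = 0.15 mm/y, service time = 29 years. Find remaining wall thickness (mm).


Remaining wall = original − CR × time
t = 13.4 − 0.15*29 = 13.4 − 4.35 = 9.05 mm

9.05 mm


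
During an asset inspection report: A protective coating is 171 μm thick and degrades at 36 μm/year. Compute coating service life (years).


Service life = thickness / degradation rate
Life = 171 / 36 = 4.8 years

4.8 years


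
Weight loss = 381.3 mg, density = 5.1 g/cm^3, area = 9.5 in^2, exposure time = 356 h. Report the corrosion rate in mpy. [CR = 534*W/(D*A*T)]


Apply the mpy weight-loss relation: CR = 534 * W / (D * A * T)
Numerator: 534 * 381.3 = 203614.2
Denominator: 5.1 * 9.5 * 356 = 17248.2
CR = 203614.2 / 17248.2 = 11.805 mpy

11.805 mpy


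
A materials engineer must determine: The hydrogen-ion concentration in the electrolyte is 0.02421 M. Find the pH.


pH = −log10[H+]
pH = −log10(0.02421) = 1.62

1.62


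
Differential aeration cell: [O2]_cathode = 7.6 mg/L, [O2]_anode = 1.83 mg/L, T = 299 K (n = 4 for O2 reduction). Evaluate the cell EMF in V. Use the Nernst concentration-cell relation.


Apply the Nernst concentration-cell relation: E = (RT/nF)*ln(C_cathode/C_anode)
RT/nF = 8.314*299/(4*96485) = 0.00644112 V
ln(7.6/1.83) = 1.42383
E = 0.00644112 * 1.42383 = 0.00917 V

0.00917 V


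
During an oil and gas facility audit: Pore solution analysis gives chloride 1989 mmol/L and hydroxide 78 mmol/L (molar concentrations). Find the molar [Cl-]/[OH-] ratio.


Threshold parameter = [Cl-] / [OH-] (molar basis; both in mmol/L, so units cancel)
Ratio = 1989 / 78 = 25.5

25.5


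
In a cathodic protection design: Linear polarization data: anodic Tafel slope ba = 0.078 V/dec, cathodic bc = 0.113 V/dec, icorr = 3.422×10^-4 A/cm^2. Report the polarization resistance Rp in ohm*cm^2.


Apply the Stern-Geary equation: Rp = ba*bc / (2.303*icorr*(ba+bc))
ba*bc = 0.078*0.113 = 0.008814
ba+bc = 0.191; 2.303*icorr*(ba+bc) = 2.303*3.422×10^-4*0.191 = 1.5052454×10^-4
Rp = 0.008814 / 1.5052454×10^-4 = 58.6 ohm*cm^2

58.6 ohm*cm^2


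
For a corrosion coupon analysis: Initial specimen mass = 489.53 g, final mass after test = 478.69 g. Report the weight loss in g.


Weight loss = initial − final
WL = 489.53 − 478.69 = 10.84 g

10.84 g


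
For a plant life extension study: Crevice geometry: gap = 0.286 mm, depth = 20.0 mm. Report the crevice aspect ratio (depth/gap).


Aspect ratio = depth / gap
Ratio = 20.0 / 0.286 = 69.9

69.9


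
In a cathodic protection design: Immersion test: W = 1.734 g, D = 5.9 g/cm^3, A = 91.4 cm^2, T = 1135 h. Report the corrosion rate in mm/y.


Apply the mm/y weight-loss relation: CR = 87600 * W / (D * A * T)
Numerator: 87600 * 1.734 = 151898.4
Denominator: 5.9 * 91.4 * 1135 = 612060.1
CR = 151898.4 / 612060.1 = 0.24818 mm/y

0.24818 mm/y


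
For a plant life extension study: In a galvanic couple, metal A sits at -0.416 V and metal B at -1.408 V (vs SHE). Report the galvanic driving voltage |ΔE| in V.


Driving voltage is the absolute potential difference.
|ΔE| = |-0.416 − (-1.408)| = 0.992 V

0.992 V


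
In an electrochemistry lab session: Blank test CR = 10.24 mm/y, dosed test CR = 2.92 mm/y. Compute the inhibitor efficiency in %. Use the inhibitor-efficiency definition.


Apply the inhibitor-efficiency definition: IE = (CR_blank − CR_inh)/CR_blank × 100
IE = (10.24 − 2.92) / 10.24 × 100
IE = 7.32 / 10.24 × 100 = 71.5 %

71.5 %


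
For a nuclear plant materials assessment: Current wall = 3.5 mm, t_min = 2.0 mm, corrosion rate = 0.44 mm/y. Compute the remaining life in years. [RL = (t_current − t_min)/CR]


Apply the remaining-life relation: RL = (t_current − t_min) / CR
RL = (3.5 − 2.0) / 0.44 = 1.5 / 0.44 = 3.4 years

3.4 years


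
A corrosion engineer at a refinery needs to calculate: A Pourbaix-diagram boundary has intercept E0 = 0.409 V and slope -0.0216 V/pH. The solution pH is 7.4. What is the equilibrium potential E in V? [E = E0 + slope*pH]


Apply the Pourbaix line equation: E = E0 + slope*pH
E = 0.409 + (-0.0216)*7.4 = 0.409 + (-0.15984) = 0.24916 V
Rounded to 4 decimal places: E = 0.2492 V

0.2492 V


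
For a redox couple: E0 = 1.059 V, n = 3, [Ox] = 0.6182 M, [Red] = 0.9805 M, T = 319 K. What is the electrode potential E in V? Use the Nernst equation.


Apply the Nernst equation: E = E0 + (RT/nF)*ln([Ox]/[Red])
Step 1: RT/nF = 8.314*319/(3*96485) = 0.00916262 V
Step 2: [Ox]/[Red] = 0.6182/0.9805 = 0.630495
Step 3: ln(0.630495) = -0.46125
Step 4: correction = 0.00916262 * -0.46125 = -0.004 V
E = 1.059 + -0.004 = 1.055 V

1.055 V


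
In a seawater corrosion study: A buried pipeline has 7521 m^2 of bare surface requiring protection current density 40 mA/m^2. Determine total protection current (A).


I = area * current density, then convert mA → A (÷1000)
I = 7521 * 40 / 1000 = 300.84 A

300.84 A


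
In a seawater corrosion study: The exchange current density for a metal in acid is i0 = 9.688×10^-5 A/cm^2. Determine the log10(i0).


i0 = 9.688×10^-5 A/cm^2
log10(i0) = -4.014

-4.014


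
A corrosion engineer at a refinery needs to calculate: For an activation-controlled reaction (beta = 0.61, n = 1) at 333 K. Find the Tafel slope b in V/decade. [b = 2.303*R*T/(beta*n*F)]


Apply the Tafel slope relation: b = 2.303*R*T/(beta*n*F)
Numerator: 2.303 * 8.314 * 333 = 6376.0
Denominator: 0.61 * 1 * 96485 = 58855.85
b = 6376.0 / 58855.85 = 0.108 V/decade

0.108 V/decade


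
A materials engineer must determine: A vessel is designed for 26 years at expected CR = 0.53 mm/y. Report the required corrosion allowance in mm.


Corrosion allowance = CR × design life
CA = 0.53 * 26 = 13.78 mm

13.78 mm


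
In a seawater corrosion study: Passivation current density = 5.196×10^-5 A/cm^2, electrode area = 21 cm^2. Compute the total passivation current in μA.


I = i_pass * A, then convert A → μA (×10^6)
I = 5.196×10^-5 * 21 * 10^6 = 1091.16 μA

1091.16 μA


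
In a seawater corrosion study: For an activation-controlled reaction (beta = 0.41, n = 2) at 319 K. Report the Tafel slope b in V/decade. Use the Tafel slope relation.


Apply the Tafel slope relation: b = 2.303*R*T/(beta*n*F)
Numerator: 2.303 * 8.314 * 319 = 6107.94
Denominator: 0.41 * 2 * 96485 = 79117.7
b = 6107.94 / 79117.7 = 0.077 V/decade

0.077 V/decade


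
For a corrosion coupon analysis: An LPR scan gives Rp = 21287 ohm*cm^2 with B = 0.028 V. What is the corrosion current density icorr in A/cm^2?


Apply the Stern-Geary relation: icorr = B / Rp
icorr = 0.028 / 21287 = 1.315×10^-6 A/cm^2

1.315×10^-6 A/cm^2


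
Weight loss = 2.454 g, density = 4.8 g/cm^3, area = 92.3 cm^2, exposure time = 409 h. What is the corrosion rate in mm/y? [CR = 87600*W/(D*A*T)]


Apply the mm/y weight-loss relation: CR = 87600 * W / (D * A * T)
Numerator: 87600 * 2.454 = 214970.4
Denominator: 4.8 * 92.3 * 409 = 181203.36
CR = 214970.4 / 181203.36 = 1.186349 mm/y

1.186349 mm/y


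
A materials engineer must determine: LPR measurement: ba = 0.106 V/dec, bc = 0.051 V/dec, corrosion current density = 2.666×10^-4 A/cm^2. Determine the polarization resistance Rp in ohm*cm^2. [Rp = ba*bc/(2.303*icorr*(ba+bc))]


Apply the Stern-Geary equation: Rp = ba*bc / (2.303*icorr*(ba+bc))
ba*bc = 0.106*0.051 = 0.005406
ba+bc = 0.157; 2.303*icorr*(ba+bc) = 2.303*2.666×10^-4*0.157 = 9.6394829×10^-5
Rp = 0.005406 / 9.6394829×10^-5 = 56.08 ohm*cm^2

56.08 ohm*cm^2


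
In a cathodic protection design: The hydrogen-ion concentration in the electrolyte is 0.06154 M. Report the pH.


pH = −log10[H+]
pH = −log10(0.06154) = 1.21

1.21


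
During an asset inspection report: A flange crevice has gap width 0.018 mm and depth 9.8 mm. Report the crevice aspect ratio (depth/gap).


Aspect ratio = depth / gap
Ratio = 9.8 / 0.018 = 544.4

544.4


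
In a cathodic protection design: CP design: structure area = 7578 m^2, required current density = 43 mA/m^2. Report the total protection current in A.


I = area * current density, then convert mA → A (÷1000)
I = 7578 * 43 / 1000 = 325.85 A

325.85 A


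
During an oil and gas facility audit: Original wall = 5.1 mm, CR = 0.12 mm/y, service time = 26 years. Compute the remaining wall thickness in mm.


Remaining wall = original − CR × time
t = 5.1 − 0.12*26 = 5.1 − 3.12 = 1.98 mm

1.98 mm


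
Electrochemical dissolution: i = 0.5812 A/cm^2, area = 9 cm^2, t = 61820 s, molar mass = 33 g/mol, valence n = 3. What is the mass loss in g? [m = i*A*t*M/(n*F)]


Apply Faraday's law: m = i*A*t*M / (n*F)
Total charge passed Q = i*A*t = 0.5812*9*61820 = 323368.056 C
m = Q*M/(n*F) = 323368.056*33/(3*96485) = 36.866 g

36.866 g


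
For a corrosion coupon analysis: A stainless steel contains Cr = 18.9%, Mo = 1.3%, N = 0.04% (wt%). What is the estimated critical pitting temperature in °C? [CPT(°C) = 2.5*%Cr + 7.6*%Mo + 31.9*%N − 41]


Apply the ASTM G48 empirical CPT estimate: CPT(°C) = 2.5*%Cr + 7.6*%Mo + 31.9*%N − 41
2.5*18.9 = 47.25; 7.6*1.3 = 9.88; 31.9*0.04 = 1.276
CPT = 47.25 + 9.88 + 1.276 − 41 = 17.406 °C
Rounded to 0.1 °C: CPT ≈ 17.4 °C

17.4 °C


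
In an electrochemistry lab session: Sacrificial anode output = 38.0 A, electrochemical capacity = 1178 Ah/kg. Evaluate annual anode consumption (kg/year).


Annual consumption = current * hours per year / capacity
Rate = 38.0 * 8760 / 1178 = 282.6 kg/year

282.6 kg/year


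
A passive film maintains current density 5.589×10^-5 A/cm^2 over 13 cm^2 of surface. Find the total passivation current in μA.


I = i_pass * A, then convert A → μA (×10^6)
I = 5.589×10^-5 * 13 * 10^6 = 726.57 μA

726.57 μA


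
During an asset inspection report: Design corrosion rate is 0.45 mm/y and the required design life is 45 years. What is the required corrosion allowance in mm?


Corrosion allowance = CR × design life
CA = 0.45 * 45 = 20.25 mm

20.25 mm


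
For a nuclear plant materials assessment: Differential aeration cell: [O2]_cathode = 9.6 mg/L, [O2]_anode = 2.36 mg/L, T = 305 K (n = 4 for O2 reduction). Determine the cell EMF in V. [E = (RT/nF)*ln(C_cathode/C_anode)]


Apply the Nernst concentration-cell relation: E = (RT/nF)*ln(C_cathode/C_anode)
RT/nF = 8.314*305/(4*96485) = 0.00657037 V
ln(9.6/2.36) = 1.4031
E = 0.00657037 * 1.4031 = 0.00922 V

0.00922 V


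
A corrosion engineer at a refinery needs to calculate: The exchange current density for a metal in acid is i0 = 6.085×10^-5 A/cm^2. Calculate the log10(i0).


i0 = 6.085×10^-5 A/cm^2
log10(i0) = -4.216

-4.216


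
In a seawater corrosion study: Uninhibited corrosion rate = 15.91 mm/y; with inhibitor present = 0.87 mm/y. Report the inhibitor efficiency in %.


Apply the inhibitor-efficiency definition: IE = (CR_blank − CR_inh)/CR_blank × 100
IE = (15.91 − 0.87) / 15.91 × 100
IE = 15.04 / 15.91 × 100 = 94.5 %

94.5 %
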